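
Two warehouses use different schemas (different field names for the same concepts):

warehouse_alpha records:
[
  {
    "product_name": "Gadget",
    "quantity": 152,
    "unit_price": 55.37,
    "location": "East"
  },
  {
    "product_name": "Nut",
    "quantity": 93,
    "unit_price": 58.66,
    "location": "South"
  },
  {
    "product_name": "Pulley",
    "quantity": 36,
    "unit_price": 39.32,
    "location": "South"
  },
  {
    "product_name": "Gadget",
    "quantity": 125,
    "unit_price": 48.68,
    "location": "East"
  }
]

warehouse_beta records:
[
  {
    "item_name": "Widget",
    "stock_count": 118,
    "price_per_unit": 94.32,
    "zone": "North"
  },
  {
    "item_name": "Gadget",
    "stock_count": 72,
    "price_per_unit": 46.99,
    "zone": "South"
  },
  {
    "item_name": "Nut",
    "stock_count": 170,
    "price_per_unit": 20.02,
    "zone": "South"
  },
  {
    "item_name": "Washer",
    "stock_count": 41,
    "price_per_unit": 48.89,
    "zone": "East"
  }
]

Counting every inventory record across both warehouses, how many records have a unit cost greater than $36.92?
7

Schema mapping: "unit_price" (warehouse_alpha) = "price_per_unit" (warehouse_beta) = unit cost

Records > $36.92 in warehouse_alpha: 4
Records > $36.92 in warehouse_beta: 3

Total count: 4 + 3 = 7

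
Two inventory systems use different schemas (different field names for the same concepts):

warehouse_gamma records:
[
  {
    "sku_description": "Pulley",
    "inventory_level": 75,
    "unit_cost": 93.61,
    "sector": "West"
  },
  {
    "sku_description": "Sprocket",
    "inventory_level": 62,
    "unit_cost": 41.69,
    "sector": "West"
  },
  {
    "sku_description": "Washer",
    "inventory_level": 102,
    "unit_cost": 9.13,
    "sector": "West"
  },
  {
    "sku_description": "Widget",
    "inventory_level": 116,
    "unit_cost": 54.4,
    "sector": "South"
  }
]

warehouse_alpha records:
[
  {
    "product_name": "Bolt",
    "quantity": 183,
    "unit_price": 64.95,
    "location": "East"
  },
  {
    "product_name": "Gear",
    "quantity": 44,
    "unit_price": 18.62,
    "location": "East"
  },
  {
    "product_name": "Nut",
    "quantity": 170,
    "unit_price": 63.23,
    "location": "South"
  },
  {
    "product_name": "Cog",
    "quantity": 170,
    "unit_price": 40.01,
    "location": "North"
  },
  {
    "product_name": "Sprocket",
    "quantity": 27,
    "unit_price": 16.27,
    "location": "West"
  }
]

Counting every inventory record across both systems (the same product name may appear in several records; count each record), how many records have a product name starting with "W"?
2

Schema mapping: "sku_description" (warehouse_gamma) = "product_name" (warehouse_alpha) = product name

Records with product name starting with "W" in warehouse_gamma: 2
Records with product name starting with "W" in warehouse_alpha: 0

Total: 2 + 0 = 2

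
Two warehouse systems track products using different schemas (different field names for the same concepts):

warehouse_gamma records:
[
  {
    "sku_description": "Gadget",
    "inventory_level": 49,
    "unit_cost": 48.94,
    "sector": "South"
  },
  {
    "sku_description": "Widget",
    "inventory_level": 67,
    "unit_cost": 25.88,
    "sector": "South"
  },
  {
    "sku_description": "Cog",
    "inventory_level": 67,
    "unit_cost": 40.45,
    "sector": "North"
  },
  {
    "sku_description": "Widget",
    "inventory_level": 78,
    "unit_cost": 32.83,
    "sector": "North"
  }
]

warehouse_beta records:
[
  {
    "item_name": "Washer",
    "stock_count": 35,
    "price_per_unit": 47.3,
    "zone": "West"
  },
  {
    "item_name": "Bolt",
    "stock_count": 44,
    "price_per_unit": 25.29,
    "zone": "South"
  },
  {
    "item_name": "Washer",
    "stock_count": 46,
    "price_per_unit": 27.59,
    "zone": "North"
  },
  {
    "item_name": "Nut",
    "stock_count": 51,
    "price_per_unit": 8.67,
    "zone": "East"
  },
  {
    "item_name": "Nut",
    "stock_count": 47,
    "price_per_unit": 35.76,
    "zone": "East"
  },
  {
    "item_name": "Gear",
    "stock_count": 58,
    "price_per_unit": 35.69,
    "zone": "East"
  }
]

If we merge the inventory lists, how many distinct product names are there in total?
7

Schema mapping: "sku_description" (warehouse_gamma) = "item_name" (warehouse_beta) = product name

Products in warehouse_gamma: ['Cog', 'Gadget', 'Widget']
Products in warehouse_beta: ['Bolt', 'Gear', 'Nut', 'Washer']

Union (unique products): ['Bolt', 'Cog', 'Gadget', 'Gear', 'Nut', 'Washer', 'Widget']
Count: 7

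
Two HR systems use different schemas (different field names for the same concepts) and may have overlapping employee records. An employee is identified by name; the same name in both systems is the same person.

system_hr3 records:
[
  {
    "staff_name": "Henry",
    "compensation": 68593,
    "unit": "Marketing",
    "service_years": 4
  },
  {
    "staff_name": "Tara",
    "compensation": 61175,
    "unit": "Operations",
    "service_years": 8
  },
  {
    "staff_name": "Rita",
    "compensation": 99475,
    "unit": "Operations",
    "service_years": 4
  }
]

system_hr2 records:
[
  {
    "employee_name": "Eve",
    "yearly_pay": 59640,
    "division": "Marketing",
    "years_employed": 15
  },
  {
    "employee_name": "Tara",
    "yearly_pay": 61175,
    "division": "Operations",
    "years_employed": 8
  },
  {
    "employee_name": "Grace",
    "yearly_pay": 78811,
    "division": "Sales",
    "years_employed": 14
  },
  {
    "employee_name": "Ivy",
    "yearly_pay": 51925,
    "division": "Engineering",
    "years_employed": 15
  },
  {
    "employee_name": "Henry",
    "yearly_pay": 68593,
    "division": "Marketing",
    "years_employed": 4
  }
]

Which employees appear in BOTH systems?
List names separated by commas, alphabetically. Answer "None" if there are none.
Henry, Tara

Schema mapping: "staff_name" (system_hr3) = "employee_name" (system_hr2) = employee name

Names in system_hr3: ['Henry', 'Rita', 'Tara']
Names in system_hr2: ['Eve', 'Grace', 'Henry', 'Ivy', 'Tara']

Intersection: ['Henry', 'Tara']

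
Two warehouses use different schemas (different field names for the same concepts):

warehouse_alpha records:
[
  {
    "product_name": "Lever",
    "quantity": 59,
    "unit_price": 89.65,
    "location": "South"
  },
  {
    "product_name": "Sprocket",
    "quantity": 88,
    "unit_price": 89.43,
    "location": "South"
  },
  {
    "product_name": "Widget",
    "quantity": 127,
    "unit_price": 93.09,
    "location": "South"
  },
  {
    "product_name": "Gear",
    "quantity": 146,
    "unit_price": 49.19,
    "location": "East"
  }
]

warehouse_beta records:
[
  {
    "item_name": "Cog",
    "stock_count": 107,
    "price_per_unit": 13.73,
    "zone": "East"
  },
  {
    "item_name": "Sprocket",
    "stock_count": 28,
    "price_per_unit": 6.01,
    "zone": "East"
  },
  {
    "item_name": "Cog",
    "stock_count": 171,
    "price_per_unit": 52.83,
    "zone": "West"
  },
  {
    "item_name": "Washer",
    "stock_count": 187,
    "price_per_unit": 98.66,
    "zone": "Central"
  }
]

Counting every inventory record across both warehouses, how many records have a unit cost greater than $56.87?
4

Schema mapping: "unit_price" (warehouse_alpha) = "price_per_unit" (warehouse_beta) = unit cost

Records > $56.87 in warehouse_alpha: 3
Records > $56.87 in warehouse_beta: 1

Total count: 3 + 1 = 4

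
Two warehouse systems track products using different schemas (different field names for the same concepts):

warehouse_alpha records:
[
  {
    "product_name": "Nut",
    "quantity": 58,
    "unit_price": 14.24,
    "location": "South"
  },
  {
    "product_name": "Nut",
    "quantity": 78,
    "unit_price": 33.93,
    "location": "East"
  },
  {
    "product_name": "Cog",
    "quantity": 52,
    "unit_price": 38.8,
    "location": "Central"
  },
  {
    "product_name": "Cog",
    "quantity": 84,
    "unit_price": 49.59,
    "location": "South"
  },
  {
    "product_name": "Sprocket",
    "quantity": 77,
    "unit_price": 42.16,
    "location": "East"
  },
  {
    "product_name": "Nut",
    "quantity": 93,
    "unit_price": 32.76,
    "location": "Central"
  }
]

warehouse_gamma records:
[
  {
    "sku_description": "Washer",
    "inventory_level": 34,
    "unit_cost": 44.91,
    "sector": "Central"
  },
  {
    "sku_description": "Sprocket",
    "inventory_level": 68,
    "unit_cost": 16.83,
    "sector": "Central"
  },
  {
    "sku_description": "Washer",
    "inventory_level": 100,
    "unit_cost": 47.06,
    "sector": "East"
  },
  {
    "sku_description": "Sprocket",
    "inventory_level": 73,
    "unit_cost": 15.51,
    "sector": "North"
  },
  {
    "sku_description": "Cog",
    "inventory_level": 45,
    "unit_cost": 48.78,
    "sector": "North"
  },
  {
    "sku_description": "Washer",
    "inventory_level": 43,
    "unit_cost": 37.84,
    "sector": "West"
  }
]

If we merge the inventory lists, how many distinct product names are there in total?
4

Schema mapping: "product_name" (warehouse_alpha) = "sku_description" (warehouse_gamma) = product name

Products in warehouse_alpha: ['Cog', 'Nut', 'Sprocket']
Products in warehouse_gamma: ['Cog', 'Sprocket', 'Washer']

Union (unique products): ['Cog', 'Nut', 'Sprocket', 'Washer']
Count: 4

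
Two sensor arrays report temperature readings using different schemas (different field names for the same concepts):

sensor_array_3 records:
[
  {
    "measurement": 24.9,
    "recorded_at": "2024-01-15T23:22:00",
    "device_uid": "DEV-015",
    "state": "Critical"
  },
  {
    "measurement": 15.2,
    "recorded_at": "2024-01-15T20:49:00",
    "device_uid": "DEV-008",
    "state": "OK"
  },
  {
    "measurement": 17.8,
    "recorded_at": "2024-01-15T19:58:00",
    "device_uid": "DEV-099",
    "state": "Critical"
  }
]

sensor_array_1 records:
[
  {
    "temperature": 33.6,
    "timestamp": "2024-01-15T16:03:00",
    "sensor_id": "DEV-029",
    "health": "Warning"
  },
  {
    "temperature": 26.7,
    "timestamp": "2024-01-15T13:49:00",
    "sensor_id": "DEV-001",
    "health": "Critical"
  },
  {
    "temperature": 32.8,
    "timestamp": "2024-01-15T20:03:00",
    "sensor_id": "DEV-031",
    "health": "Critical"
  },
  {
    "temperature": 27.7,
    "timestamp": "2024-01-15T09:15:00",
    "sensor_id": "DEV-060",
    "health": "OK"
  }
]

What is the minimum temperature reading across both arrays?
15.2

Schema mapping: "measurement" (sensor_array_3) = "temperature" (sensor_array_1) = temperature reading

Minimum in sensor_array_3: 15.2
Minimum in sensor_array_1: 26.7

Overall minimum: min(15.2, 26.7) = 15.2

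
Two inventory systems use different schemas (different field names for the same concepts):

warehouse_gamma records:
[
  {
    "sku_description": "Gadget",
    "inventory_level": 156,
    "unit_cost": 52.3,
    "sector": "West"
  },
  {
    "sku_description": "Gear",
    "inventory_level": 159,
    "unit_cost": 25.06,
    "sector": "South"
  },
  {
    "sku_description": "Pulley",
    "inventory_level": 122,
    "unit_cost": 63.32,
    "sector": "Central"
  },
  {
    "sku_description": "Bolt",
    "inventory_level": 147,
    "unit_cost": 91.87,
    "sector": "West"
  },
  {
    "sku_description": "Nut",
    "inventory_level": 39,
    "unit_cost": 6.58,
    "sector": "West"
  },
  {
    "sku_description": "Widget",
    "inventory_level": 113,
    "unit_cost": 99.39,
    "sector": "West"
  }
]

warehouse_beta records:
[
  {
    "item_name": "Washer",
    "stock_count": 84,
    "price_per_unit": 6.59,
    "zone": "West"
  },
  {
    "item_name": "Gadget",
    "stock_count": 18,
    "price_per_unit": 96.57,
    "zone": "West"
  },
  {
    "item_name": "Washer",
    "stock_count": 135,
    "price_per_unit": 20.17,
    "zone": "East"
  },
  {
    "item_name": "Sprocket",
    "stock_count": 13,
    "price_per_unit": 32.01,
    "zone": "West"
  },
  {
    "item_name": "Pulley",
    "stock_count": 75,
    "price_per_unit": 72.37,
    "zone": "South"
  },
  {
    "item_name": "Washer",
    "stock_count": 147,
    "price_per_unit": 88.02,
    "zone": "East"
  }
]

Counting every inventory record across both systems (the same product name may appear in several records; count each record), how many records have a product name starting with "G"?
3

Schema mapping: "sku_description" (warehouse_gamma) = "item_name" (warehouse_beta) = product name

Records with product name starting with "G" in warehouse_gamma: 2
Records with product name starting with "G" in warehouse_beta: 1

Total: 2 + 1 = 3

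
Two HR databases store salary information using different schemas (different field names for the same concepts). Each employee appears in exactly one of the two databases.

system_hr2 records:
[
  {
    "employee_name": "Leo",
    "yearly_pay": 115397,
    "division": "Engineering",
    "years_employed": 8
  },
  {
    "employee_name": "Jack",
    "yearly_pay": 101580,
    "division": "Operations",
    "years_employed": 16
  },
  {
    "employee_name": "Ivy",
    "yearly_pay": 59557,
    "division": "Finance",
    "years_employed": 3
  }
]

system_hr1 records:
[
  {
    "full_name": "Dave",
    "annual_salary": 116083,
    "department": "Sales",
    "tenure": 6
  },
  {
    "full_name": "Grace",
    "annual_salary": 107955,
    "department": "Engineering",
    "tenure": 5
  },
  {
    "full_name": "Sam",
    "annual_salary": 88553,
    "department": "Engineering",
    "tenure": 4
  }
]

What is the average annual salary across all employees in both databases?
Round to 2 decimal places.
98187.50

Schema mapping: "yearly_pay" (system_hr2) = "annual_salary" (system_hr1) = annual salary

All salaries: [115397, 101580, 59557, 116083, 107955, 88553]
Sum: 589125
Count: 6
Average: 589125 / 6 = 98187.50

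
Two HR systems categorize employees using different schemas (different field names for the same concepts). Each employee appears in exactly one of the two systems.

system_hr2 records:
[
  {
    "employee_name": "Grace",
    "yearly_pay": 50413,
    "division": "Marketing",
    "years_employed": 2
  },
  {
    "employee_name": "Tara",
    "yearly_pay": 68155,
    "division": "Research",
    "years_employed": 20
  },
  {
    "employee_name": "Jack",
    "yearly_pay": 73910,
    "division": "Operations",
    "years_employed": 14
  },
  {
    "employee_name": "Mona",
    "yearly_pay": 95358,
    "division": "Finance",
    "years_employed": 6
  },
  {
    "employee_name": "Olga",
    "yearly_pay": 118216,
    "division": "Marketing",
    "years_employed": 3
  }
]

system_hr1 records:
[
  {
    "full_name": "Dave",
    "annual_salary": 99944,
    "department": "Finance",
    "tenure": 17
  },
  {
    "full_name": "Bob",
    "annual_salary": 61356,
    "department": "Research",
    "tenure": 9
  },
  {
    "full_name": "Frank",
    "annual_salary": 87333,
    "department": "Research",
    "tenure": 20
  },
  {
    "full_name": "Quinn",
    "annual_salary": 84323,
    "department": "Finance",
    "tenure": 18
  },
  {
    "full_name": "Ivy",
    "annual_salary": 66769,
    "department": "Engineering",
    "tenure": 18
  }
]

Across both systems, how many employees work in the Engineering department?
1

Schema mapping: "division" (system_hr2) = "department" (system_hr1) = department

Engineering employees in system_hr2: 0
Engineering employees in system_hr1: 1

Total in Engineering: 0 + 1 = 1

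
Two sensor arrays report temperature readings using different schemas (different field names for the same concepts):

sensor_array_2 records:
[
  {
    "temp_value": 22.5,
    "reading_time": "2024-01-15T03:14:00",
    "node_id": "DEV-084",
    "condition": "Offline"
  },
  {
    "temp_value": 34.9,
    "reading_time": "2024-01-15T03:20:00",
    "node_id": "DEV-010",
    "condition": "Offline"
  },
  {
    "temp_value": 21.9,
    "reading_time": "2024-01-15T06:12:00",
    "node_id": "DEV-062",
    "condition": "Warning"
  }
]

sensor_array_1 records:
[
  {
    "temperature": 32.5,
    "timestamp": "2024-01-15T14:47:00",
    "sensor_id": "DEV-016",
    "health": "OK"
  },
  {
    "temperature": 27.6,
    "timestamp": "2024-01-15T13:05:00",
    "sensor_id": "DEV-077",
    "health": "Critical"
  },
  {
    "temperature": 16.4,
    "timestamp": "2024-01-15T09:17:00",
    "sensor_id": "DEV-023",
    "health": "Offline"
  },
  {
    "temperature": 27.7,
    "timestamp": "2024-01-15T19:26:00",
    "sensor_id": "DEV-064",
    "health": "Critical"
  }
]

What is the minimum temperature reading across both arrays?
16.4

Schema mapping: "temp_value" (sensor_array_2) = "temperature" (sensor_array_1) = temperature reading

Minimum in sensor_array_2: 21.9
Minimum in sensor_array_1: 16.4

Overall minimum: min(21.9, 16.4) = 16.4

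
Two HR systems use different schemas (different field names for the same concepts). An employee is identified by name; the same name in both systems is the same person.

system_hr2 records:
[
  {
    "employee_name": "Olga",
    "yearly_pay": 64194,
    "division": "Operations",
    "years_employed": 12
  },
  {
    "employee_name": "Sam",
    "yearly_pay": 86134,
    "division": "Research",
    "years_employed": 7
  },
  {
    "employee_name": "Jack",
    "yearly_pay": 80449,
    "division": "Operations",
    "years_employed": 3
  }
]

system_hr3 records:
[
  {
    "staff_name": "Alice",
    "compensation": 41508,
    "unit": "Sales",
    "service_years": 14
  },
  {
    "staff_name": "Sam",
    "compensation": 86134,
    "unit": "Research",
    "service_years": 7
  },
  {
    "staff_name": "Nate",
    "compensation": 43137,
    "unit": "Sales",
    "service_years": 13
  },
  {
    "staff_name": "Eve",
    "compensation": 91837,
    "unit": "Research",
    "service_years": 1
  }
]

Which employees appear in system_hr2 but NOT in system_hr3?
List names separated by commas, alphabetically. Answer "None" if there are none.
Jack, Olga

Schema mapping: "employee_name" (system_hr2) = "staff_name" (system_hr3) = employee name

Names in system_hr2: ['Jack', 'Olga', 'Sam']
Names in system_hr3: ['Alice', 'Eve', 'Nate', 'Sam']

In system_hr2 but not system_hr3: ['Jack', 'Olga']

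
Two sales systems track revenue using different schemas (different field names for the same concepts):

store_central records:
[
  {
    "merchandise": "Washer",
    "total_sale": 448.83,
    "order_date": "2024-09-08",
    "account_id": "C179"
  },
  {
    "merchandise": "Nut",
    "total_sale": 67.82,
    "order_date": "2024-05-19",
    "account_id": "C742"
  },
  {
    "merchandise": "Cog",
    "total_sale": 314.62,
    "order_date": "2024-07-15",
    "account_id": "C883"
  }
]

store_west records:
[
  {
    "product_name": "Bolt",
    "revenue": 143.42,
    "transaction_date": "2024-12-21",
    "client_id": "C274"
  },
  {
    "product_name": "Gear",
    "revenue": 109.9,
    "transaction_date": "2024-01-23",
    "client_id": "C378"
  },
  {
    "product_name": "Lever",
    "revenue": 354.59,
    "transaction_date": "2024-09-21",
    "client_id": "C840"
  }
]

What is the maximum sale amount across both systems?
448.83

Reconcile: "total_sale" (store_central) = "revenue" (store_west) = sale amount

Maximum in store_central: 448.83
Maximum in store_west: 354.59

Overall maximum: max(448.83, 354.59) = 448.83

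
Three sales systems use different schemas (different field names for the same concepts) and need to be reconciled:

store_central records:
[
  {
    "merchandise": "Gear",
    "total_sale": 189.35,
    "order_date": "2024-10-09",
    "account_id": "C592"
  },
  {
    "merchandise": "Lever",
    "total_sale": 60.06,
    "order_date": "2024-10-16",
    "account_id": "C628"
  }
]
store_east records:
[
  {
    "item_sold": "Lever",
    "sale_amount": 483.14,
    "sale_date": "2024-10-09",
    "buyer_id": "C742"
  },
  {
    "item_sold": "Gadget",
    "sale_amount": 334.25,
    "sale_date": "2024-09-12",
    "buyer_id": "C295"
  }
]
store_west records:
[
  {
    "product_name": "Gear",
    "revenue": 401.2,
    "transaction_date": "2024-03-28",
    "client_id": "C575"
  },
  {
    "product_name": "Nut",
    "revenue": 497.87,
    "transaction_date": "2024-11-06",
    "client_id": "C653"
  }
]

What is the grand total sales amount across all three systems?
1965.87

Schema reconciliation - all amount fields map to sale amount:

store_central (total_sale): 249.41
store_east (sale_amount): 817.39
store_west (revenue): 899.07

Grand total: 1965.87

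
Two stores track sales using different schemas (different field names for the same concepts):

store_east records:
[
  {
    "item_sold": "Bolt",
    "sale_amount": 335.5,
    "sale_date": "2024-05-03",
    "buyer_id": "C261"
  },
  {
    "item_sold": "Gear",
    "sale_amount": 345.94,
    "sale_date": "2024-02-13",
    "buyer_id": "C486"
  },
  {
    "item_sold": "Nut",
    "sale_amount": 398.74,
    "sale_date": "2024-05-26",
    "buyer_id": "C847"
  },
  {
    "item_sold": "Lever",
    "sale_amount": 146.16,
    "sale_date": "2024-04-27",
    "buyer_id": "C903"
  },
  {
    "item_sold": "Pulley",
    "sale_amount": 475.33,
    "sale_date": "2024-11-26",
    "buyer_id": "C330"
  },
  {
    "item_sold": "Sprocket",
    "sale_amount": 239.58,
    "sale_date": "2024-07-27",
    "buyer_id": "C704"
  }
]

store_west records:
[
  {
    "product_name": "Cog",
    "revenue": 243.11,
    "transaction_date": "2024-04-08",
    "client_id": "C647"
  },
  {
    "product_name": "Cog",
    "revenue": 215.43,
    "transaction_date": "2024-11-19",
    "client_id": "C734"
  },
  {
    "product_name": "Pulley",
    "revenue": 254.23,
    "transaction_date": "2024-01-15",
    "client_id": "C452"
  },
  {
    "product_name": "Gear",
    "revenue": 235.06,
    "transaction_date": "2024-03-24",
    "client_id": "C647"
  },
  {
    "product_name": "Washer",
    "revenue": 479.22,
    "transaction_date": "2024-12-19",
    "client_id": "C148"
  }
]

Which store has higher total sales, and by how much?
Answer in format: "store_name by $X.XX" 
store_east by $514.20

Schema mapping: "sale_amount" (store_east) = "revenue" (store_west) = sale amount

Total for store_east: 1941.25
Total for store_west: 1427.05

Difference: |1941.25 - 1427.05| = 514.20
store_east has higher sales by $514.20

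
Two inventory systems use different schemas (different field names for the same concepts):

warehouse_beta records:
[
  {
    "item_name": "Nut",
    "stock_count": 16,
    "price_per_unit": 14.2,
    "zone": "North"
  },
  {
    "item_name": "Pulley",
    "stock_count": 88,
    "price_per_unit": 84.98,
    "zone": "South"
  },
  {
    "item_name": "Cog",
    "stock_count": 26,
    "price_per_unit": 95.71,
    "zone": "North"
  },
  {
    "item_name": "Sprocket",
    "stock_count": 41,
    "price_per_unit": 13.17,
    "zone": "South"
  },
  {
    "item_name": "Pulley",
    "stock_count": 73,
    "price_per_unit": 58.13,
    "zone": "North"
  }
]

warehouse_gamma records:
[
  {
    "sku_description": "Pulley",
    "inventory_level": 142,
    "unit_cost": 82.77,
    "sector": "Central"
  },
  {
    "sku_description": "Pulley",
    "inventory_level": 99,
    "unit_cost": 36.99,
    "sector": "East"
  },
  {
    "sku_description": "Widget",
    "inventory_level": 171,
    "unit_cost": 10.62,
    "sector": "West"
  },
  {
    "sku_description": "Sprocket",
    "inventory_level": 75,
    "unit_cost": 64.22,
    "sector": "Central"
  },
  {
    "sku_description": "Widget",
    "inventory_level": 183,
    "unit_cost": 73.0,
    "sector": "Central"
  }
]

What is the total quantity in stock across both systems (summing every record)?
914

To reconcile these schemas, identify the field holding the quantity in stock in each system:
1. In warehouse_beta it is "stock_count"
2. In warehouse_gamma it is "inventory_level"

From warehouse_beta: 16 + 88 + 26 + 41 + 73 = 244
From warehouse_gamma: 142 + 99 + 171 + 75 + 183 = 670

Total: 244 + 670 = 914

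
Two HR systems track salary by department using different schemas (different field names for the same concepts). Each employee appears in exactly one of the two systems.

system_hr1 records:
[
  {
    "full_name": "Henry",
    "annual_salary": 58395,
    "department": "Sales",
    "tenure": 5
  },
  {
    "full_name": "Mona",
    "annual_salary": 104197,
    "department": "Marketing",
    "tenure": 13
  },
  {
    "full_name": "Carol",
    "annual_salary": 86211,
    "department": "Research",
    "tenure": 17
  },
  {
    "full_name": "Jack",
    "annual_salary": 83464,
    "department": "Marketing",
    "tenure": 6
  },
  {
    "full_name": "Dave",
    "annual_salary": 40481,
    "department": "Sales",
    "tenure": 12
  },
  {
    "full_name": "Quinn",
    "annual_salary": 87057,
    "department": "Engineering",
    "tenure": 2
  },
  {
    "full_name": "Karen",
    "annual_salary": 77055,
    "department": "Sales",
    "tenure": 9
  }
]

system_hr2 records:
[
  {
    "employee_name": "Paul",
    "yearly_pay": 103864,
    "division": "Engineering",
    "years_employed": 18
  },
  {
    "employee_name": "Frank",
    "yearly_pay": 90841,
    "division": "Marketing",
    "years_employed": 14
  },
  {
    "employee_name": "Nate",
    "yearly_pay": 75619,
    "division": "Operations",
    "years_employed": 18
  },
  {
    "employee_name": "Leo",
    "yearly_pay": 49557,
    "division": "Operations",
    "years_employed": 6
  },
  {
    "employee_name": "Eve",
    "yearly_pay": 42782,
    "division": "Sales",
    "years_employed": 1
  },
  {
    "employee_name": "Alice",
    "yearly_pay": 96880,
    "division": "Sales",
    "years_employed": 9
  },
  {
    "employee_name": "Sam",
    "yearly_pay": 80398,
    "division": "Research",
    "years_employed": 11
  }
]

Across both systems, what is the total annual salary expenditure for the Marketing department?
278502

Schema mappings:
- "department" (system_hr1) = "division" (system_hr2) = department
- "annual_salary" (system_hr1) = "yearly_pay" (system_hr2) = salary

Marketing salaries from system_hr1: 187661
Marketing salaries from system_hr2: 90841

Total: 187661 + 90841 = 278502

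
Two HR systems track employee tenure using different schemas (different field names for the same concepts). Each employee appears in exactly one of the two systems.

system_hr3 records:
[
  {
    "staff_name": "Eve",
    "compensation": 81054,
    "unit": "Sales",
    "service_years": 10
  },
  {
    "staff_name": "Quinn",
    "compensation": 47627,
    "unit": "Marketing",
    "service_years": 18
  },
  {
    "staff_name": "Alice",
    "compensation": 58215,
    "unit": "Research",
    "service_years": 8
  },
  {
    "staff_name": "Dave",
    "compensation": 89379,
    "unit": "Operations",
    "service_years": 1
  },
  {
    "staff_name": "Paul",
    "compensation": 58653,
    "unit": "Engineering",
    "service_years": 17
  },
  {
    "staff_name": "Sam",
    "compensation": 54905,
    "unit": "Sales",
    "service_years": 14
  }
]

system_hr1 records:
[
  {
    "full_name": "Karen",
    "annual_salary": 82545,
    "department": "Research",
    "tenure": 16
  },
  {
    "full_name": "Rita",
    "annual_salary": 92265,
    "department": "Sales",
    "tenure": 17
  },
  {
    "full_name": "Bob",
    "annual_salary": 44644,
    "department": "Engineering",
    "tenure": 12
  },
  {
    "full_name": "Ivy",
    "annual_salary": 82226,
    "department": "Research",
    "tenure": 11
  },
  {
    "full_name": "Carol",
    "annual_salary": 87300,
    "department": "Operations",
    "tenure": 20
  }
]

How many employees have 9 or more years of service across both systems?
9

Reconcile schemas: "service_years" (system_hr3) = "tenure" (system_hr1) = years of service

From system_hr3: 4 employees with >= 9 years
From system_hr1: 5 employees with >= 9 years

Total: 4 + 5 = 9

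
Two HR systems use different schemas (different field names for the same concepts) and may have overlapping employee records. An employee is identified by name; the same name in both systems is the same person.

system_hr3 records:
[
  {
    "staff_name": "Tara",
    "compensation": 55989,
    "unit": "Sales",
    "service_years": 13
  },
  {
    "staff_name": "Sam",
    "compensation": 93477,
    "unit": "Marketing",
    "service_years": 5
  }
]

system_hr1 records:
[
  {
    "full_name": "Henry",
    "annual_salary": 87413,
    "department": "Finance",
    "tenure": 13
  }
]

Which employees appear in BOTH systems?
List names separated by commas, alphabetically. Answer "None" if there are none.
None

Schema mapping: "staff_name" (system_hr3) = "full_name" (system_hr1) = employee name

Names in system_hr3: ['Sam', 'Tara']
Names in system_hr1: ['Henry']

Intersection: None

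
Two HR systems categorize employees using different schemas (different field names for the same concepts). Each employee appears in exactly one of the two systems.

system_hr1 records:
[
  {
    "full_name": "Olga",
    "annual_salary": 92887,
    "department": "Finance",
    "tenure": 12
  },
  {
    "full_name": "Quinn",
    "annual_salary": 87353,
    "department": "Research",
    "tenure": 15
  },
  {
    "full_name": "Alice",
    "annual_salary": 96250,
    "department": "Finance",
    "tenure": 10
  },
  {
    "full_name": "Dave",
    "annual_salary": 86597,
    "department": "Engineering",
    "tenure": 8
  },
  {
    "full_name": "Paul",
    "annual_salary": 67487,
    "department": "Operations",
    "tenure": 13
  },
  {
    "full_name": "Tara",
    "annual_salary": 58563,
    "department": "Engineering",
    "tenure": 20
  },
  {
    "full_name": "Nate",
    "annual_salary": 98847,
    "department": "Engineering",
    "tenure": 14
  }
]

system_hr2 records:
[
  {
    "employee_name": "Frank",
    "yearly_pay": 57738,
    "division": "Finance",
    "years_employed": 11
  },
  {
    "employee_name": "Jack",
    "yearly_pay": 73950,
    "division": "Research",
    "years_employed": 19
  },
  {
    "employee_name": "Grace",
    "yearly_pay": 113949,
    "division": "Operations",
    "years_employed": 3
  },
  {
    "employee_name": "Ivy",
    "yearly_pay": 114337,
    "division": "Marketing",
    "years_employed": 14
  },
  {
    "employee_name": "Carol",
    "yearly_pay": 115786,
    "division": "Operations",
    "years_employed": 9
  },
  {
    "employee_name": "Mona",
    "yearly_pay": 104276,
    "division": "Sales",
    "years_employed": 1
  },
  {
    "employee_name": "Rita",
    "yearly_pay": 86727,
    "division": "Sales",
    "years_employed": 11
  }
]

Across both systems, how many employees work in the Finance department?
3

Schema mapping: "department" (system_hr1) = "division" (system_hr2) = department

Finance employees in system_hr1: 2
Finance employees in system_hr2: 1

Total in Finance: 2 + 1 = 3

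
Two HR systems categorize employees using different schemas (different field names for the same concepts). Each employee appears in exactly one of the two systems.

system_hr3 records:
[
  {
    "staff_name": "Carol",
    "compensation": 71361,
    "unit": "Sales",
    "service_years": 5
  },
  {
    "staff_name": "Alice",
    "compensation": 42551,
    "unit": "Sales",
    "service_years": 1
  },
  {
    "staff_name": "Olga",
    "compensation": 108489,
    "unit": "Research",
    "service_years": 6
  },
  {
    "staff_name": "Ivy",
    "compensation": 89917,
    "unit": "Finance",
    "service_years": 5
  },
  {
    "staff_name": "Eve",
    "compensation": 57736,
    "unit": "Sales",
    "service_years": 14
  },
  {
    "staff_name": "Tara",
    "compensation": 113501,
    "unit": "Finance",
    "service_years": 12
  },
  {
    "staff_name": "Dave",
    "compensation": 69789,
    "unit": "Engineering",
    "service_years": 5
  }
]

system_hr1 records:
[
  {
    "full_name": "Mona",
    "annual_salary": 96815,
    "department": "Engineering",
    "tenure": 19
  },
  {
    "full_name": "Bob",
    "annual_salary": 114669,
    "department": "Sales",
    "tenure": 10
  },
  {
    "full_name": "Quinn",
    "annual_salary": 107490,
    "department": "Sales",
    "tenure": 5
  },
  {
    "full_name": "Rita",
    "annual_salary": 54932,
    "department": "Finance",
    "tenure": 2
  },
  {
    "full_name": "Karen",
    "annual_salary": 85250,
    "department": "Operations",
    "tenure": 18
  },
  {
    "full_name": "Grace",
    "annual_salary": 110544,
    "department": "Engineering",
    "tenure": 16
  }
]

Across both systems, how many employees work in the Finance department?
3

Schema mapping: "unit" (system_hr3) = "department" (system_hr1) = department

Finance employees in system_hr3: 2
Finance employees in system_hr1: 1

Total in Finance: 2 + 1 = 3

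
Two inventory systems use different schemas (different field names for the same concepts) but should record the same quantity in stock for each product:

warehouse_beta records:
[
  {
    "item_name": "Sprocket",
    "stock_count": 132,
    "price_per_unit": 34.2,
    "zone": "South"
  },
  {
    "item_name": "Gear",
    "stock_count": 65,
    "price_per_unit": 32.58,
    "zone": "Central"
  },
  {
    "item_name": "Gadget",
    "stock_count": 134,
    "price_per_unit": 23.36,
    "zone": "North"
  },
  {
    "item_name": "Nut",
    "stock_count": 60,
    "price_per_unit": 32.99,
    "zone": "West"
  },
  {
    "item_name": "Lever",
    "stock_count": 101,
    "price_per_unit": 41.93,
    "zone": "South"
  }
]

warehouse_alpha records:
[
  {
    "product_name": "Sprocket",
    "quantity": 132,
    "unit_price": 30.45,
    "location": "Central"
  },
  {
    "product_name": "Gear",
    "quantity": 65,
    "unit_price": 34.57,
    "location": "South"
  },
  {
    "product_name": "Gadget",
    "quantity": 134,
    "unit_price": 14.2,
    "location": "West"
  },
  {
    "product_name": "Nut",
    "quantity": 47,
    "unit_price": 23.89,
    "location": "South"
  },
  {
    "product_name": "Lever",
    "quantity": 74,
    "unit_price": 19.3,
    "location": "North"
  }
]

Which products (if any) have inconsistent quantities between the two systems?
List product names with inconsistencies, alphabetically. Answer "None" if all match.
Lever, Nut

Schema mappings:
- "item_name" (warehouse_beta) = "product_name" (warehouse_alpha) = product name
- "stock_count" (warehouse_beta) = "quantity" (warehouse_alpha) = quantity

Comparison:
  Sprocket: 132 vs 132 - MATCH
  Gear: 65 vs 65 - MATCH
  Gadget: 134 vs 134 - MATCH
  Nut: 60 vs 47 - MISMATCH
  Lever: 101 vs 74 - MISMATCH

Products with inconsistencies: Lever, Nut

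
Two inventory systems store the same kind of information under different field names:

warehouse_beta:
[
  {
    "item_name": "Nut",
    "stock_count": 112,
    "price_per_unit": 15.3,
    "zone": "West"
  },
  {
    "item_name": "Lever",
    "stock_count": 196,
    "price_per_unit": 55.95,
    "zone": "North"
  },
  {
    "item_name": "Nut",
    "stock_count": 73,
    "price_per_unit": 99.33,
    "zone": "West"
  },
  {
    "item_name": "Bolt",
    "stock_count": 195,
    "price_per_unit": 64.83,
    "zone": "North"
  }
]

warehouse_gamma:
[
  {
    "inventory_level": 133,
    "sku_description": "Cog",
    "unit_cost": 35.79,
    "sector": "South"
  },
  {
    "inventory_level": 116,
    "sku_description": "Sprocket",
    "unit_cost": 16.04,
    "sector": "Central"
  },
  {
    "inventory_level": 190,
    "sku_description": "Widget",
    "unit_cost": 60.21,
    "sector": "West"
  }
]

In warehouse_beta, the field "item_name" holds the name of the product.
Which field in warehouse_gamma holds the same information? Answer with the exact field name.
sku_description

In warehouse_beta, "item_name" holds the name of the product.
The fields in warehouse_gamma are: "inventory_level", "sku_description", "unit_cost", "sector".
"sku_description" is the match: the name refers to the same concept and its values are product-name strings (e.g. 'Cog', 'Sprocket').
The other fields ("inventory_level", "unit_cost", "sector") hold different kinds of data.

So "item_name" in warehouse_beta corresponds to "sku_description" in warehouse_gamma.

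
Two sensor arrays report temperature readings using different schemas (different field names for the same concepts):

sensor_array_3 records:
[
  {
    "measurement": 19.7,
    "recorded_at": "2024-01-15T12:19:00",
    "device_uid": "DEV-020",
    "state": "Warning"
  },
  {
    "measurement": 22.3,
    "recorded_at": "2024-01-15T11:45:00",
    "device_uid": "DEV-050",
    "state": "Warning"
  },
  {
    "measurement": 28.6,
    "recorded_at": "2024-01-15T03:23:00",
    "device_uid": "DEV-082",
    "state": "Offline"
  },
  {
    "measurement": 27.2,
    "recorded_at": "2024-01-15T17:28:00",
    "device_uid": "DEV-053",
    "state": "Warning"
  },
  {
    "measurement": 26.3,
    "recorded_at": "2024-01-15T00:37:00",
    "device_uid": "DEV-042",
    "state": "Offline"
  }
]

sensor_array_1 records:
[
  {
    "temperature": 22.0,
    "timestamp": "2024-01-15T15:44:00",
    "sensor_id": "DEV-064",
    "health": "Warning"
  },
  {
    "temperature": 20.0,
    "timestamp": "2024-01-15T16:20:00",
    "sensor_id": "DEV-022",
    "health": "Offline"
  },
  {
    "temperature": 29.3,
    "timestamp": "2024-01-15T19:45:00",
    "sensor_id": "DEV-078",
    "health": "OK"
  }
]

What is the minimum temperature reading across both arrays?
19.7

Schema mapping: "measurement" (sensor_array_3) = "temperature" (sensor_array_1) = temperature reading

Minimum in sensor_array_3: 19.7
Minimum in sensor_array_1: 20.0

Overall minimum: min(19.7, 20.0) = 19.7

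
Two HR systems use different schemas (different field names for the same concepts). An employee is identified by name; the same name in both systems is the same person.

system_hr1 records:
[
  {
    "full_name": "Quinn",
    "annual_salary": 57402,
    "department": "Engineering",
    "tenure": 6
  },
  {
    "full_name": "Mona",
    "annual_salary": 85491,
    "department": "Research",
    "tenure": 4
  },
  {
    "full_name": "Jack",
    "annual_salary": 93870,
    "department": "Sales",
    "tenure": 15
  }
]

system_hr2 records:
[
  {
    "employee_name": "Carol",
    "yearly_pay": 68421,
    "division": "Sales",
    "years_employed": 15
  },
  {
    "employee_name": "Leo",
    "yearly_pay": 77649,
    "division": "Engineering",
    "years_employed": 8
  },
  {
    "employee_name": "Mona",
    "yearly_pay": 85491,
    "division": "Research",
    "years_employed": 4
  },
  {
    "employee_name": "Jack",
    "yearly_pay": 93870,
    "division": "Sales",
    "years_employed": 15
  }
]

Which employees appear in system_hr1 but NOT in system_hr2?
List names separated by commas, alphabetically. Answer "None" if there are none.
Quinn

Schema mapping: "full_name" (system_hr1) = "employee_name" (system_hr2) = employee name

Names in system_hr1: ['Jack', 'Mona', 'Quinn']
Names in system_hr2: ['Carol', 'Jack', 'Leo', 'Mona']

In system_hr1 but not system_hr2: ['Quinn']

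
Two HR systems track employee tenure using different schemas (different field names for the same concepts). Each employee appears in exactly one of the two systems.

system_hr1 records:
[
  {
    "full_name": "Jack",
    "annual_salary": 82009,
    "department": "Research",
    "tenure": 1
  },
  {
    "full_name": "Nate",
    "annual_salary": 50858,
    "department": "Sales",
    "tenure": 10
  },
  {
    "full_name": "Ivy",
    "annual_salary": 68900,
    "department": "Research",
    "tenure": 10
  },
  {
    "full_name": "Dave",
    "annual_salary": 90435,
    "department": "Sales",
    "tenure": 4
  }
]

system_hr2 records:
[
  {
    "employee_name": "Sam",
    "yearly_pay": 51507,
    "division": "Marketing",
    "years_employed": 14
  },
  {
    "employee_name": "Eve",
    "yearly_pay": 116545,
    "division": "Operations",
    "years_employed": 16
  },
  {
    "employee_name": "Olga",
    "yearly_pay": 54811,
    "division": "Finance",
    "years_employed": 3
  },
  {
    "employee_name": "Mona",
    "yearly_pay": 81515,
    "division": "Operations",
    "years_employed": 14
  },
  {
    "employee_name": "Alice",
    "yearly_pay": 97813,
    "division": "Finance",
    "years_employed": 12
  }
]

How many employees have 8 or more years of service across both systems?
6

Reconcile schemas: "tenure" (system_hr1) = "years_employed" (system_hr2) = years of service

From system_hr1: 2 employees with >= 8 years
From system_hr2: 4 employees with >= 8 years

Total: 2 + 4 = 6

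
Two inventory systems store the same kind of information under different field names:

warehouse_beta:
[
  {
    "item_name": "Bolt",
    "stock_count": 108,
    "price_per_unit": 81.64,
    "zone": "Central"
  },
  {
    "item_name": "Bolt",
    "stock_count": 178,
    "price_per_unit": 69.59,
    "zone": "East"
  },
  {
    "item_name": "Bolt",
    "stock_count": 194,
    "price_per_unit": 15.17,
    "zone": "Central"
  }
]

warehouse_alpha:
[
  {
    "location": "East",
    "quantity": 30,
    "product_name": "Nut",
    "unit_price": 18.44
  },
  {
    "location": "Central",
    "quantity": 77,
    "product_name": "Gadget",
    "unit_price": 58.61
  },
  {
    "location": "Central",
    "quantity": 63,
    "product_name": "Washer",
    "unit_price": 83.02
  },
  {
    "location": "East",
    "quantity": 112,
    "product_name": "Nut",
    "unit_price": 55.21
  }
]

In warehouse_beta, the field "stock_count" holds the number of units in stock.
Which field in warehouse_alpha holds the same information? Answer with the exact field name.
quantity

In warehouse_beta, "stock_count" holds the number of units in stock.
The fields in warehouse_alpha are: "location", "quantity", "product_name", "unit_price".
"quantity" is the match: the name refers to the same concept and its values are whole-number counts (e.g. 30, 77).
The other fields ("location", "product_name", "unit_price") hold different kinds of data.

So "stock_count" in warehouse_beta corresponds to "quantity" in warehouse_alpha.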